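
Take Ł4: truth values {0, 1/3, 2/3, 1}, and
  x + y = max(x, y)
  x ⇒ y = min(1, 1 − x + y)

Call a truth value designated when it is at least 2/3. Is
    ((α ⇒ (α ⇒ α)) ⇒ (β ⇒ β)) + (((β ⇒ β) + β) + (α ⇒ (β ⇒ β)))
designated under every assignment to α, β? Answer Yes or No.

α = 0, β = 0 ↦ 1
α = 0, β = 1/3 ↦ 1
α = 0, β = 2/3 ↦ 1
α = 0, β = 1 ↦ 1
α = 1/3, β = 0 ↦ 1
α = 1/3, β = 1/3 ↦ 1
α = 1/3, β = 2/3 ↦ 1
α = 1/3, β = 1 ↦ 1
α = 2/3, β = 0 ↦ 1
α = 2/3, β = 1/3 ↦ 1
α = 2/3, β = 2/3 ↦ 1
α = 2/3, β = 1 ↦ 1
α = 1, β = 0 ↦ 1
α = 1, β = 1/3 ↦ 1
α = 1, β = 2/3 ↦ 1
α = 1, β = 1 ↦ 1
Every assignment gives a value ≥ 2/3.

Yes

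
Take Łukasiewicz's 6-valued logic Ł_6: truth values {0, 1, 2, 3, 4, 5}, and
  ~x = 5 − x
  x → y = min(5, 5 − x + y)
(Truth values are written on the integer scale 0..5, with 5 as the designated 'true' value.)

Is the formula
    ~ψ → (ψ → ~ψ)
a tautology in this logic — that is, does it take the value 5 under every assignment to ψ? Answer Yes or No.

ψ = 0 ↦ 5
ψ = 1 ↦ 5
ψ = 2 ↦ 5
ψ = 3 ↦ 5
ψ = 4 ↦ 5
ψ = 5 ↦ 5
Every assignment gives a value ≥ 5.

Yes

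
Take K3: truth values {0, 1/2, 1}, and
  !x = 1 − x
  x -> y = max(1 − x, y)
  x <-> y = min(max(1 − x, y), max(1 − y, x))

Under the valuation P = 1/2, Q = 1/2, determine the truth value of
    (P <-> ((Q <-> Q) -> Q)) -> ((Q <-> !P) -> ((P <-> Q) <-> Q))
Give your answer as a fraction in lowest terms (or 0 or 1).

Q <-> Q = 1/2 <-> 1/2 = 1/2
(Q <-> Q) -> Q = 1/2 -> 1/2 = 1/2
P <-> ((Q <-> Q) -> Q) = 1/2 <-> 1/2 = 1/2
!P = !1/2 = 1/2
Q <-> !P = 1/2 <-> 1/2 = 1/2
P <-> Q = 1/2 <-> 1/2 = 1/2
(P <-> Q) <-> Q = 1/2 <-> 1/2 = 1/2
(Q <-> !P) -> ((P <-> Q) <-> Q) = 1/2 -> 1/2 = 1/2
(P <-> ((Q <-> Q) -> Q)) -> ((Q <-> !P) -> ((P <-> Q) <-> Q)) = 1/2 -> 1/2 = 1/2

1/2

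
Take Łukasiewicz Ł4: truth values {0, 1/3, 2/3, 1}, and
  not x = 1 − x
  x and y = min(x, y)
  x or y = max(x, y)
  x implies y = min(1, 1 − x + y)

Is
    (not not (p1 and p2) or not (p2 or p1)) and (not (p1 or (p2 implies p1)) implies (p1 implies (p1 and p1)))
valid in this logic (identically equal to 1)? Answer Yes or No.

No

Counterexample: take p1 = 0, p2 = 1/3.
p1 and p2 = 0 and 1/3 = 0
not (p1 and p2) = not 0 = 1
not not (p1 and p2) = not 1 = 0
p2 or p1 = 1/3 or 0 = 1/3
not (p2 or p1) = not 1/3 = 2/3
not not (p1 and p2) or not (p2 or p1) = 0 or 2/3 = 2/3
p2 implies p1 = 1/3 implies 0 = 2/3
p1 or (p2 implies p1) = 0 or 2/3 = 2/3
not (p1 or (p2 implies p1)) = not 2/3 = 1/3
p1 and p1 = 0 and 0 = 0
p1 implies (p1 and p1) = 0 implies 0 = 1
not (p1 or (p2 implies p1)) implies (p1 implies (p1 and p1)) = 1/3 implies 1 = 1
(not not (p1 and p2) or not (p2 or p1)) and (not (p1 or (p2 implies p1)) implies (p1 implies (p1 and p1))) = 2/3 and 1 = 2/3
This gives 2/3 ≠ 1.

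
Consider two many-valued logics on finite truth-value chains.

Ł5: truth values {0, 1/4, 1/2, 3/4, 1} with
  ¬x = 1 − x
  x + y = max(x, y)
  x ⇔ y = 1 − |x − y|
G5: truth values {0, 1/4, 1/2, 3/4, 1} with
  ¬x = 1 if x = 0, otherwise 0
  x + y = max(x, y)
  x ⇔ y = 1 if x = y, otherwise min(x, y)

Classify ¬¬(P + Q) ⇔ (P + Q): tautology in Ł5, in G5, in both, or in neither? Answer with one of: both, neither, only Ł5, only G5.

In Ł5: every assignment gives 1 — tautology.
In G5: at P = 0, Q = 1/4 the value is 1/4 — not a tautology.

only Ł5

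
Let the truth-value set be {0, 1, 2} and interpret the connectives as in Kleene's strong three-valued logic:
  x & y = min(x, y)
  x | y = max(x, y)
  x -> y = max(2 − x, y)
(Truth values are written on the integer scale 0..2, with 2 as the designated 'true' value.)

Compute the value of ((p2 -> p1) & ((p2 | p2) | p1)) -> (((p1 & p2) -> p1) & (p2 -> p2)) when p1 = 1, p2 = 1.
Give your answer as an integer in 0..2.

1

p2 -> p1 = 1 -> 1 = 1
p2 | p2 = 1 | 1 = 1
(p2 | p2) | p1 = 1 | 1 = 1
(p2 -> p1) & ((p2 | p2) | p1) = 1 & 1 = 1
p1 & p2 = 1 & 1 = 1
(p1 & p2) -> p1 = 1 -> 1 = 1
p2 -> p2 = 1 -> 1 = 1
((p1 & p2) -> p1) & (p2 -> p2) = 1 & 1 = 1
((p2 -> p1) & ((p2 | p2) | p1)) -> (((p1 & p2) -> p1) & (p2 -> p2)) = 1 -> 1 = 1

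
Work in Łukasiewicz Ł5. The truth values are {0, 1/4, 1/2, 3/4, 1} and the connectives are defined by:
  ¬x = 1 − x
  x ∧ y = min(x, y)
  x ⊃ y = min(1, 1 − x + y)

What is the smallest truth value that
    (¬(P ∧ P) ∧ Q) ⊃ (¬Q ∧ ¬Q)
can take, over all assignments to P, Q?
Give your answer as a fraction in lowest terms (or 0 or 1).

Take P = 0, Q = 1:
P ∧ P = 0 ∧ 0 = 0
¬(P ∧ P) = ¬0 = 1
¬(P ∧ P) ∧ Q = 1 ∧ 1 = 1
¬Q = ¬1 = 0
¬Q = ¬1 = 0
¬Q ∧ ¬Q = 0 ∧ 0 = 0
(¬(P ∧ P) ∧ Q) ⊃ (¬Q ∧ ¬Q) = 1 ⊃ 0 = 0
No assignment yields a value below 0, so this is the minimum.

0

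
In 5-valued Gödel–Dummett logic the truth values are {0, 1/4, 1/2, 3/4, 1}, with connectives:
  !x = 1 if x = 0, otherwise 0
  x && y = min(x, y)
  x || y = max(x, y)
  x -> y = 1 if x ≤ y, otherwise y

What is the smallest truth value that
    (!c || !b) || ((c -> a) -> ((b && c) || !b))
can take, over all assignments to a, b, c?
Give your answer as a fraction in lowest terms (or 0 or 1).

1/4

Take a = 1/4, b = 1/4, c = 1/4:
!c = !1/4 = 0
!b = !1/4 = 0
!c || !b = 0 || 0 = 0
c -> a = 1/4 -> 1/4 = 1
b && c = 1/4 && 1/4 = 1/4
!b = !1/4 = 0
(b && c) || !b = 1/4 || 0 = 1/4
(c -> a) -> ((b && c) || !b) = 1 -> 1/4 = 1/4
(!c || !b) || ((c -> a) -> ((b && c) || !b)) = 0 || 1/4 = 1/4
No assignment yields a value below 1/4, so this is the minimum.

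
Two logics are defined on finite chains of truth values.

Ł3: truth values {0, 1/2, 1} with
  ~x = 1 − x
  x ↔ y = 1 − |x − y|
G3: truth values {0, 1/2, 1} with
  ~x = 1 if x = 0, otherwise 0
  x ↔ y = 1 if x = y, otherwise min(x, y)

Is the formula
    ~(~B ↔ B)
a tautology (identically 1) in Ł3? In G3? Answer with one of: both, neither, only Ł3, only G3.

only G3

In Ł3: at B = 1/2 the value is 0 — not a tautology.
In G3: every assignment gives 1 — tautology.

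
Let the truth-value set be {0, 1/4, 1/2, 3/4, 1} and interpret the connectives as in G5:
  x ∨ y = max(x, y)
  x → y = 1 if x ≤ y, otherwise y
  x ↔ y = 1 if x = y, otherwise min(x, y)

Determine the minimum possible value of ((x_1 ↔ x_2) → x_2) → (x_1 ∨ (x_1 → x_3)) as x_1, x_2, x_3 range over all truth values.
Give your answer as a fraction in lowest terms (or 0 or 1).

1/4

Take x_1 = 1/4, x_2 = 0, x_3 = 0:
x_1 ↔ x_2 = 1/4 ↔ 0 = 0
(x_1 ↔ x_2) → x_2 = 0 → 0 = 1
x_1 → x_3 = 1/4 → 0 = 0
x_1 ∨ (x_1 → x_3) = 1/4 ∨ 0 = 1/4
((x_1 ↔ x_2) → x_2) → (x_1 ∨ (x_1 → x_3)) = 1 → 1/4 = 1/4
No assignment yields a value below 1/4, so this is the minimum.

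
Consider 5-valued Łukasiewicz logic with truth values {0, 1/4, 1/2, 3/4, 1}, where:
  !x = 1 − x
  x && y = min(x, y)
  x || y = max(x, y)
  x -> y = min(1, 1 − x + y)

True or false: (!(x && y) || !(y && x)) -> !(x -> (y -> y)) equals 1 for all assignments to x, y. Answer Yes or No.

No

Counterexample: take x = 0, y = 0.
x && y = 0 && 0 = 0
!(x && y) = !0 = 1
y && x = 0 && 0 = 0
!(y && x) = !0 = 1
!(x && y) || !(y && x) = 1 || 1 = 1
y -> y = 0 -> 0 = 1
x -> (y -> y) = 0 -> 1 = 1
!(x -> (y -> y)) = !1 = 0
(!(x && y) || !(y && x)) -> !(x -> (y -> y)) = 1 -> 0 = 0
This gives 0 ≠ 1.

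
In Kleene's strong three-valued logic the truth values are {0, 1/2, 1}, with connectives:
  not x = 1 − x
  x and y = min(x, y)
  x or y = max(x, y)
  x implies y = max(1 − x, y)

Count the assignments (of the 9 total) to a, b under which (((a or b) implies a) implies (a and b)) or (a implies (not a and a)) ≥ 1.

4

a = 0, b = 0 ↦ 1  ≥
a = 0, b = 1/2 ↦ 1  ≥
a = 0, b = 1 ↦ 1  ≥
a = 1/2, b = 0 ↦ 1/2  <
a = 1/2, b = 1/2 ↦ 1/2  <
a = 1/2, b = 1 ↦ 1/2  <
a = 1, b = 0 ↦ 0  <
a = 1, b = 1/2 ↦ 1/2  <
a = 1, b = 1 ↦ 1  ≥
So 4 of the 9 assignments meet the threshold.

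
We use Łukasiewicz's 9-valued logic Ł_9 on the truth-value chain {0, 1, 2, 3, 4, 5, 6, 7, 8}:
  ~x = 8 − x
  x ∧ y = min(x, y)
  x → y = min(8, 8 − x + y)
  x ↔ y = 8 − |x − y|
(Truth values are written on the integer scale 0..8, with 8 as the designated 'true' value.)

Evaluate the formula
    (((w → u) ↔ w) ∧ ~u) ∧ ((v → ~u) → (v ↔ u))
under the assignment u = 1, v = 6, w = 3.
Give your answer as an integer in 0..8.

w → u = 3 → 1 = 6
(w → u) ↔ w = 6 ↔ 3 = 5
~u = ~1 = 7
((w → u) ↔ w) ∧ ~u = 5 ∧ 7 = 5
~u = ~1 = 7
v → ~u = 6 → 7 = 8
v ↔ u = 6 ↔ 1 = 3
(v → ~u) → (v ↔ u) = 8 → 3 = 3
(((w → u) ↔ w) ∧ ~u) ∧ ((v → ~u) → (v ↔ u)) = 5 ∧ 3 = 3

3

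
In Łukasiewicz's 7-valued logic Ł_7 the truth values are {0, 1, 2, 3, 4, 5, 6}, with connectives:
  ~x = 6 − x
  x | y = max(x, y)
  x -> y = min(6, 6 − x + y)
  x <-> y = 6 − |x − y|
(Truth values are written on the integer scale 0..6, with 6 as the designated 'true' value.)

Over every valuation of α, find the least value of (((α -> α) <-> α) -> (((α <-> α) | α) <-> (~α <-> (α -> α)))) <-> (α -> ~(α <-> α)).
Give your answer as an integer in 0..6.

3

Take α = 3:
α -> α = 3 -> 3 = 6
(α -> α) <-> α = 6 <-> 3 = 3
α <-> α = 3 <-> 3 = 6
(α <-> α) | α = 6 | 3 = 6
~α = ~3 = 3
α -> α = 3 -> 3 = 6
~α <-> (α -> α) = 3 <-> 6 = 3
((α <-> α) | α) <-> (~α <-> (α -> α)) = 6 <-> 3 = 3
((α -> α) <-> α) -> (((α <-> α) | α) <-> (~α <-> (α -> α))) = 3 -> 3 = 6
α <-> α = 3 <-> 3 = 6
~(α <-> α) = ~6 = 0
α -> ~(α <-> α) = 3 -> 0 = 3
(((α -> α) <-> α) -> (((α <-> α) | α) <-> (~α <-> (α -> α)))) <-> (α -> ~(α <-> α)) = 6 <-> 3 = 3
No assignment yields a value below 3, so this is the minimum.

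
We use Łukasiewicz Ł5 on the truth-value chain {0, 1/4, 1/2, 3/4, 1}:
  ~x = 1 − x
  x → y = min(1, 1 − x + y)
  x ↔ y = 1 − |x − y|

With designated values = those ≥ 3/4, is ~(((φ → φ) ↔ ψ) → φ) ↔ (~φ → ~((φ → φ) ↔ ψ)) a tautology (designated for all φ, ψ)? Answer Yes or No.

Counterexample: take φ = 0, ψ = 0.
φ → φ = 0 → 0 = 1
(φ → φ) ↔ ψ = 1 ↔ 0 = 0
((φ → φ) ↔ ψ) → φ = 0 → 0 = 1
~(((φ → φ) ↔ ψ) → φ) = ~1 = 0
~φ = ~0 = 1
~((φ → φ) ↔ ψ) = ~0 = 1
~φ → ~((φ → φ) ↔ ψ) = 1 → 1 = 1
~(((φ → φ) ↔ ψ) → φ) ↔ (~φ → ~((φ → φ) ↔ ψ)) = 0 ↔ 1 = 0
This gives 0, which is below 3/4.

No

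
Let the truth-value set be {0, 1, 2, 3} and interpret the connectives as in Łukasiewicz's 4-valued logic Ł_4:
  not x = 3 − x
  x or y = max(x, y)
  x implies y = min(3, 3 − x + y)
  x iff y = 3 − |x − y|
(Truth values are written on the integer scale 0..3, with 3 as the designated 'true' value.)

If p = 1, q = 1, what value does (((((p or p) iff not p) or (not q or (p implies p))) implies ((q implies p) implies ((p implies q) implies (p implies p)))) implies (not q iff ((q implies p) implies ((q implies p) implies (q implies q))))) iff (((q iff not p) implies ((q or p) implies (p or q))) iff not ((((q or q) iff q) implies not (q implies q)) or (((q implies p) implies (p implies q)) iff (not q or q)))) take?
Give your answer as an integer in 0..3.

p or p = 1 or 1 = 1
not p = not 1 = 2
(p or p) iff not p = 1 iff 2 = 2
not q = not 1 = 2
p implies p = 1 implies 1 = 3
not q or (p implies p) = 2 or 3 = 3
((p or p) iff not p) or (not q or (p implies p)) = 2 or 3 = 3
q implies p = 1 implies 1 = 3
p implies q = 1 implies 1 = 3
p implies p = 1 implies 1 = 3
(p implies q) implies (p implies p) = 3 implies 3 = 3
(q implies p) implies ((p implies q) implies (p implies p)) = 3 implies 3 = 3
(((p or p) iff not p) or (not q or (p implies p))) implies ((q implies p) implies ((p implies q) implies (p implies p))) = 3 implies 3 = 3
not q = not 1 = 2
q implies p = 1 implies 1 = 3
q implies p = 1 implies 1 = 3
q implies q = 1 implies 1 = 3
(q implies p) implies (q implies q) = 3 implies 3 = 3
(q implies p) implies ((q implies p) implies (q implies q)) = 3 implies 3 = 3
not q iff ((q implies p) implies ((q implies p) implies (q implies q))) = 2 iff 3 = 2
((((p or p) iff not p) or (not q or (p implies p))) implies ((q implies p) implies ((p implies q) implies (p implies p)))) implies (not q iff ((q implies p) implies ((q implies p) implies (q implies q)))) = 3 implies 2 = 2
not p = not 1 = 2
q iff not p = 1 iff 2 = 2
q or p = 1 or 1 = 1
p or q = 1 or 1 = 1
(q or p) implies (p or q) = 1 implies 1 = 3
(q iff not p) implies ((q or p) implies (p or q)) = 2 implies 3 = 3
q or q = 1 or 1 = 1
(q or q) iff q = 1 iff 1 = 3
q implies q = 1 implies 1 = 3
not (q implies q) = not 3 = 0
((q or q) iff q) implies not (q implies q) = 3 implies 0 = 0
q implies p = 1 implies 1 = 3
p implies q = 1 implies 1 = 3
(q implies p) implies (p implies q) = 3 implies 3 = 3
not q = not 1 = 2
not q or q = 2 or 1 = 2
((q implies p) implies (p implies q)) iff (not q or q) = 3 iff 2 = 2
(((q or q) iff q) implies not (q implies q)) or (((q implies p) implies (p implies q)) iff (not q or q)) = 0 or 2 = 2
not ((((q or q) iff q) implies not (q implies q)) or (((q implies p) implies (p implies q)) iff (not q or q))) = not 2 = 1
((q iff not p) implies ((q or p) implies (p or q))) iff not ((((q or q) iff q) implies not (q implies q)) or (((q implies p) implies (p implies q)) iff (not q or q))) = 3 iff 1 = 1
(((((p or p) iff not p) or (not q or (p implies p))) implies ((q implies p) implies ((p implies q) implies (p implies p)))) implies (not q iff ((q implies p) implies ((q implies p) implies (q implies q))))) iff (((q iff not p) implies ((q or p) implies (p or q))) iff not ((((q or q) iff q) implies not (q implies q)) or (((q implies p) implies (p implies q)) iff (not q or q)))) = 2 iff 1 = 2

2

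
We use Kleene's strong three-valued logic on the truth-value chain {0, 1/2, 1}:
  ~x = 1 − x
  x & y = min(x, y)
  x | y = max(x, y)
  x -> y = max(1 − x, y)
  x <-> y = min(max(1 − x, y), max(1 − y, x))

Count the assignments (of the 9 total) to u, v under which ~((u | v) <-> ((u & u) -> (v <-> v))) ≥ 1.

1

u = 0, v = 0 ↦ 1  ≥
u = 0, v = 1/2 ↦ 1/2  <
u = 0, v = 1 ↦ 0  <
u = 1/2, v = 0 ↦ 1/2  <
u = 1/2, v = 1/2 ↦ 1/2  <
u = 1/2, v = 1 ↦ 0  <
u = 1, v = 0 ↦ 0  <
u = 1, v = 1/2 ↦ 1/2  <
u = 1, v = 1 ↦ 0  <
So 1 of the 9 assignments meets the threshold.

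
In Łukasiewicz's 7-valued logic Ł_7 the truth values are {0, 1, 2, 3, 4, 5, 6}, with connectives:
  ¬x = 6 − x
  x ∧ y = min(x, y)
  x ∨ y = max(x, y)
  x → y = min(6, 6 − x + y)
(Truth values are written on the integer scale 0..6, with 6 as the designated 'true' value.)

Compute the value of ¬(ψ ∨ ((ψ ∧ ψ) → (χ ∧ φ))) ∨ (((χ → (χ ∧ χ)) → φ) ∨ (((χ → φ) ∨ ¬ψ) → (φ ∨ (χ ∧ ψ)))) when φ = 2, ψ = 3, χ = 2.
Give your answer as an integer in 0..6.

2

ψ ∧ ψ = 3 ∧ 3 = 3
χ ∧ φ = 2 ∧ 2 = 2
(ψ ∧ ψ) → (χ ∧ φ) = 3 → 2 = 5
ψ ∨ ((ψ ∧ ψ) → (χ ∧ φ)) = 3 ∨ 5 = 5
¬(ψ ∨ ((ψ ∧ ψ) → (χ ∧ φ))) = ¬5 = 1
χ ∧ χ = 2 ∧ 2 = 2
χ → (χ ∧ χ) = 2 → 2 = 6
(χ → (χ ∧ χ)) → φ = 6 → 2 = 2
χ → φ = 2 → 2 = 6
¬ψ = ¬3 = 3
(χ → φ) ∨ ¬ψ = 6 ∨ 3 = 6
χ ∧ ψ = 2 ∧ 3 = 2
φ ∨ (χ ∧ ψ) = 2 ∨ 2 = 2
((χ → φ) ∨ ¬ψ) → (φ ∨ (χ ∧ ψ)) = 6 → 2 = 2
((χ → (χ ∧ χ)) → φ) ∨ (((χ → φ) ∨ ¬ψ) → (φ ∨ (χ ∧ ψ))) = 2 ∨ 2 = 2
¬(ψ ∨ ((ψ ∧ ψ) → (χ ∧ φ))) ∨ (((χ → (χ ∧ χ)) → φ) ∨ (((χ → φ) ∨ ¬ψ) → (φ ∨ (χ ∧ ψ)))) = 1 ∨ 2 = 2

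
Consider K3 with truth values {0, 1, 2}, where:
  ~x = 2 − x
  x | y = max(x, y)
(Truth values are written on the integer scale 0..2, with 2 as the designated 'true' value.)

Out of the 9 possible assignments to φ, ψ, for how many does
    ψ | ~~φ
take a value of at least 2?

5

φ = 0, ψ = 0 ↦ 0  <
φ = 0, ψ = 1 ↦ 1  <
φ = 0, ψ = 2 ↦ 2  ≥
φ = 1, ψ = 0 ↦ 1  <
φ = 1, ψ = 1 ↦ 1  <
φ = 1, ψ = 2 ↦ 2  ≥
φ = 2, ψ = 0 ↦ 2  ≥
φ = 2, ψ = 1 ↦ 2  ≥
φ = 2, ψ = 2 ↦ 2  ≥
So 5 of the 9 assignments meet the threshold.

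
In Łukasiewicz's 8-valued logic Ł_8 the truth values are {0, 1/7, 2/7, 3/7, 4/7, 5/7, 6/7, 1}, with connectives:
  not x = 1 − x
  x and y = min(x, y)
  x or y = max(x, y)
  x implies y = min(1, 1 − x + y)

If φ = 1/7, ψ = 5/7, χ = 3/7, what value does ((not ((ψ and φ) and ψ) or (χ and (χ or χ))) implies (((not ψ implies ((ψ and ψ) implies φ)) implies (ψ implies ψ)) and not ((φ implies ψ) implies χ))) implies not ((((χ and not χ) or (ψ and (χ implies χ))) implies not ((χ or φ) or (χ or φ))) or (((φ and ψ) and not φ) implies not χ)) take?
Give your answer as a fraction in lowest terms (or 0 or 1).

ψ and φ = 5/7 and 1/7 = 1/7
(ψ and φ) and ψ = 1/7 and 5/7 = 1/7
not ((ψ and φ) and ψ) = not 1/7 = 6/7
χ or χ = 3/7 or 3/7 = 3/7
χ and (χ or χ) = 3/7 and 3/7 = 3/7
not ((ψ and φ) and ψ) or (χ and (χ or χ)) = 6/7 or 3/7 = 6/7
not ψ = not 5/7 = 2/7
ψ and ψ = 5/7 and 5/7 = 5/7
(ψ and ψ) implies φ = 5/7 implies 1/7 = 3/7
not ψ implies ((ψ and ψ) implies φ) = 2/7 implies 3/7 = 1
ψ implies ψ = 5/7 implies 5/7 = 1
(not ψ implies ((ψ and ψ) implies φ)) implies (ψ implies ψ) = 1 implies 1 = 1
φ implies ψ = 1/7 implies 5/7 = 1
(φ implies ψ) implies χ = 1 implies 3/7 = 3/7
not ((φ implies ψ) implies χ) = not 3/7 = 4/7
((not ψ implies ((ψ and ψ) implies φ)) implies (ψ implies ψ)) and not ((φ implies ψ) implies χ) = 1 and 4/7 = 4/7
(not ((ψ and φ) and ψ) or (χ and (χ or χ))) implies (((not ψ implies ((ψ and ψ) implies φ)) implies (ψ implies ψ)) and not ((φ implies ψ) implies χ)) = 6/7 implies 4/7 = 5/7
not χ = not 3/7 = 4/7
χ and not χ = 3/7 and 4/7 = 3/7
χ implies χ = 3/7 implies 3/7 = 1
ψ and (χ implies χ) = 5/7 and 1 = 5/7
(χ and not χ) or (ψ and (χ implies χ)) = 3/7 or 5/7 = 5/7
χ or φ = 3/7 or 1/7 = 3/7
χ or φ = 3/7 or 1/7 = 3/7
(χ or φ) or (χ or φ) = 3/7 or 3/7 = 3/7
not ((χ or φ) or (χ or φ)) = not 3/7 = 4/7
((χ and not χ) or (ψ and (χ implies χ))) implies not ((χ or φ) or (χ or φ)) = 5/7 implies 4/7 = 6/7
φ and ψ = 1/7 and 5/7 = 1/7
not φ = not 1/7 = 6/7
(φ and ψ) and not φ = 1/7 and 6/7 = 1/7
not χ = not 3/7 = 4/7
((φ and ψ) and not φ) implies not χ = 1/7 implies 4/7 = 1
(((χ and not χ) or (ψ and (χ implies χ))) implies not ((χ or φ) or (χ or φ))) or (((φ and ψ) and not φ) implies not χ) = 6/7 or 1 = 1
not ((((χ and not χ) or (ψ and (χ implies χ))) implies not ((χ or φ) or (χ or φ))) or (((φ and ψ) and not φ) implies not χ)) = not 1 = 0
((not ((ψ and φ) and ψ) or (χ and (χ or χ))) implies (((not ψ implies ((ψ and ψ) implies φ)) implies (ψ implies ψ)) and not ((φ implies ψ) implies χ))) implies not ((((χ and not χ) or (ψ and (χ implies χ))) implies not ((χ or φ) or (χ or φ))) or (((φ and ψ) and not φ) implies not χ)) = 5/7 implies 0 = 2/7

2/7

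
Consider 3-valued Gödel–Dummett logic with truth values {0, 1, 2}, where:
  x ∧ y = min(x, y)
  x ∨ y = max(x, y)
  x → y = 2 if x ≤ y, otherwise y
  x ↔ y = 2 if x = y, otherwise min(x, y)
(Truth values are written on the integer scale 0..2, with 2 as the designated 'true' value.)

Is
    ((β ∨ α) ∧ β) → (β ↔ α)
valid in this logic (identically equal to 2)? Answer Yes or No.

Counterexample: take α = 0, β = 1.
β ∨ α = 1 ∨ 0 = 1
(β ∨ α) ∧ β = 1 ∧ 1 = 1
β ↔ α = 1 ↔ 0 = 0
((β ∨ α) ∧ β) → (β ↔ α) = 1 → 0 = 0
This gives 0 ≠ 2.

No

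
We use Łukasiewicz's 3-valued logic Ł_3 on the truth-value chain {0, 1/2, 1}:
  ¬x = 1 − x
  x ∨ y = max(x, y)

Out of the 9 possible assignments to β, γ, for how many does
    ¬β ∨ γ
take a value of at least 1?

5

β = 0, γ = 0 ↦ 1  ≥
β = 0, γ = 1/2 ↦ 1  ≥
β = 0, γ = 1 ↦ 1  ≥
β = 1/2, γ = 0 ↦ 1/2  <
β = 1/2, γ = 1/2 ↦ 1/2  <
β = 1/2, γ = 1 ↦ 1  ≥
β = 1, γ = 0 ↦ 0  <
β = 1, γ = 1/2 ↦ 1/2  <
β = 1, γ = 1 ↦ 1  ≥
So 5 of the 9 assignments meet the threshold.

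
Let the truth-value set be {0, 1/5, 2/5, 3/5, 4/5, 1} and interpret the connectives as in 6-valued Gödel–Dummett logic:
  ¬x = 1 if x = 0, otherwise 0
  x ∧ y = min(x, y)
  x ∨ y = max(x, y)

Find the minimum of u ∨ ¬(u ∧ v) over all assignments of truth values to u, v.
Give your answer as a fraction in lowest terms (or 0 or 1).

Take u = 1/5, v = 1/5:
u ∧ v = 1/5 ∧ 1/5 = 1/5
¬(u ∧ v) = ¬1/5 = 0
u ∨ ¬(u ∧ v) = 1/5 ∨ 0 = 1/5
No assignment yields a value below 1/5, so this is the minimum.

1/5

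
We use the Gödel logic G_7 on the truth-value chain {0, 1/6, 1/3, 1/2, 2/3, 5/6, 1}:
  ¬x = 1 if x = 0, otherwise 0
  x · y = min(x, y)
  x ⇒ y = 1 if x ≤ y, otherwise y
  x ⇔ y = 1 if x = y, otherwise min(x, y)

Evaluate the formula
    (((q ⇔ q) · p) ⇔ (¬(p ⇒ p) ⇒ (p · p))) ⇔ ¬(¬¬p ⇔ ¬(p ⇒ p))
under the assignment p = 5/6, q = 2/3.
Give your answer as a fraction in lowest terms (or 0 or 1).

5/6

q ⇔ q = 2/3 ⇔ 2/3 = 1
(q ⇔ q) · p = 1 · 5/6 = 5/6
p ⇒ p = 5/6 ⇒ 5/6 = 1
¬(p ⇒ p) = ¬1 = 0
p · p = 5/6 · 5/6 = 5/6
¬(p ⇒ p) ⇒ (p · p) = 0 ⇒ 5/6 = 1
((q ⇔ q) · p) ⇔ (¬(p ⇒ p) ⇒ (p · p)) = 5/6 ⇔ 1 = 5/6
¬p = ¬5/6 = 0
¬¬p = ¬0 = 1
p ⇒ p = 5/6 ⇒ 5/6 = 1
¬(p ⇒ p) = ¬1 = 0
¬¬p ⇔ ¬(p ⇒ p) = 1 ⇔ 0 = 0
¬(¬¬p ⇔ ¬(p ⇒ p)) = ¬0 = 1
(((q ⇔ q) · p) ⇔ (¬(p ⇒ p) ⇒ (p · p))) ⇔ ¬(¬¬p ⇔ ¬(p ⇒ p)) = 5/6 ⇔ 1 = 5/6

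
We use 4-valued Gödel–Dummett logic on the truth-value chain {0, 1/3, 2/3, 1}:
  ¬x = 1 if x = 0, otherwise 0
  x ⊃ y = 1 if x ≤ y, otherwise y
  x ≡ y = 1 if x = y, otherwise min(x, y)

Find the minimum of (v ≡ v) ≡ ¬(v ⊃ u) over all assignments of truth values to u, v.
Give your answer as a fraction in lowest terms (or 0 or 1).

Take u = 0, v = 0:
v ≡ v = 0 ≡ 0 = 1
v ⊃ u = 0 ⊃ 0 = 1
¬(v ⊃ u) = ¬1 = 0
(v ≡ v) ≡ ¬(v ⊃ u) = 1 ≡ 0 = 0
No assignment yields a value below 0, so this is the minimum.

0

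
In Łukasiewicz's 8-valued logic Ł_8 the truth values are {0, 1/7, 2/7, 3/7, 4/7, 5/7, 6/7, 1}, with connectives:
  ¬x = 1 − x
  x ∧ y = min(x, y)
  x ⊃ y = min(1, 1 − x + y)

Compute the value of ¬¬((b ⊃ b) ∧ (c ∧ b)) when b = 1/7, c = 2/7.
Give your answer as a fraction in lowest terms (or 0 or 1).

1/7

b ⊃ b = 1/7 ⊃ 1/7 = 1
c ∧ b = 2/7 ∧ 1/7 = 1/7
(b ⊃ b) ∧ (c ∧ b) = 1 ∧ 1/7 = 1/7
¬((b ⊃ b) ∧ (c ∧ b)) = ¬1/7 = 6/7
¬¬((b ⊃ b) ∧ (c ∧ b)) = ¬6/7 = 1/7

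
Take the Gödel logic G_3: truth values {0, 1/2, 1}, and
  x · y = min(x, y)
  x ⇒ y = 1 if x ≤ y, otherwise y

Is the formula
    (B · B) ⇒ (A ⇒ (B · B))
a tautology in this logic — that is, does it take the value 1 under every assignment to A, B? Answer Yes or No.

Yes

A = 0, B = 0 ↦ 1
A = 0, B = 1/2 ↦ 1
A = 0, B = 1 ↦ 1
A = 1/2, B = 0 ↦ 1
A = 1/2, B = 1/2 ↦ 1
A = 1/2, B = 1 ↦ 1
A = 1, B = 0 ↦ 1
A = 1, B = 1/2 ↦ 1
A = 1, B = 1 ↦ 1
Every assignment gives a value ≥ 1.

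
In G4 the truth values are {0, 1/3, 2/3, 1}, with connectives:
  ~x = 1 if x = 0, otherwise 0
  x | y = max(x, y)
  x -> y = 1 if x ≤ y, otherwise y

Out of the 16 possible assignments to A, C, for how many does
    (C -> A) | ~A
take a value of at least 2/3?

14

A = 0, C = 0 ↦ 1  ≥
A = 0, C = 1/3 ↦ 1  ≥
A = 0, C = 2/3 ↦ 1  ≥
A = 0, C = 1 ↦ 1  ≥
A = 1/3, C = 0 ↦ 1  ≥
A = 1/3, C = 1/3 ↦ 1  ≥
A = 1/3, C = 2/3 ↦ 1/3  <
A = 1/3, C = 1 ↦ 1/3  <
A = 2/3, C = 0 ↦ 1  ≥
A = 2/3, C = 1/3 ↦ 1  ≥
A = 2/3, C = 2/3 ↦ 1  ≥
A = 2/3, C = 1 ↦ 2/3  ≥
A = 1, C = 0 ↦ 1  ≥
A = 1, C = 1/3 ↦ 1  ≥
A = 1, C = 2/3 ↦ 1  ≥
A = 1, C = 1 ↦ 1  ≥
So 14 of the 16 assignments meet the threshold.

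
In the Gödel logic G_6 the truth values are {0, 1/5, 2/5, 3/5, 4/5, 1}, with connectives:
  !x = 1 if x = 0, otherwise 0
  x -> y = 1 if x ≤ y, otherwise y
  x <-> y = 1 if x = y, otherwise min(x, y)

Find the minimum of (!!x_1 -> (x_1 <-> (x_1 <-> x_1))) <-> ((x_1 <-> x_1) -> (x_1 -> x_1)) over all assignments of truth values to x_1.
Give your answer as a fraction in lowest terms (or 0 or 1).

Take x_1 = 1/5:
!x_1 = !1/5 = 0
!!x_1 = !0 = 1
x_1 <-> x_1 = 1/5 <-> 1/5 = 1
x_1 <-> (x_1 <-> x_1) = 1/5 <-> 1 = 1/5
!!x_1 -> (x_1 <-> (x_1 <-> x_1)) = 1 -> 1/5 = 1/5
x_1 <-> x_1 = 1/5 <-> 1/5 = 1
x_1 -> x_1 = 1/5 -> 1/5 = 1
(x_1 <-> x_1) -> (x_1 -> x_1) = 1 -> 1 = 1
(!!x_1 -> (x_1 <-> (x_1 <-> x_1))) <-> ((x_1 <-> x_1) -> (x_1 -> x_1)) = 1/5 <-> 1 = 1/5
No assignment yields a value below 1/5, so this is the minimum.

1/5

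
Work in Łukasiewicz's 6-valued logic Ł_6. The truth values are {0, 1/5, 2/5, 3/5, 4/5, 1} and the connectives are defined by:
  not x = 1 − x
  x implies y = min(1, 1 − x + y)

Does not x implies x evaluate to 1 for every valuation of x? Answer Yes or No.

Counterexample: take x = 0.
not x = not 0 = 1
not x implies x = 1 implies 0 = 0
This gives 0 ≠ 1.

No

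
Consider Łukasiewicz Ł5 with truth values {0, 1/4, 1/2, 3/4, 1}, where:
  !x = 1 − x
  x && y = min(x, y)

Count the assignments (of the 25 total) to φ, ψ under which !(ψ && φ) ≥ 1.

9

value 1: 9 assignments (counts)
value 3/4: 7 assignments
value 1/2: 5 assignments
value 1/4: 3 assignments
value 0: 1 assignment
So 9 of the 25 assignments meet the threshold.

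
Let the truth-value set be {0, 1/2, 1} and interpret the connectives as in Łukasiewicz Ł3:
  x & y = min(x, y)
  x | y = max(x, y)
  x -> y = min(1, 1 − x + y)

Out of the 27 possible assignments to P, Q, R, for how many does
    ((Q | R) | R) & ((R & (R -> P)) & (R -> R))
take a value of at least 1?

value 1: 3 assignments (counts)
value 1/2: 12 assignments
value 0: 12 assignments
So 3 of the 27 assignments meet the threshold.

3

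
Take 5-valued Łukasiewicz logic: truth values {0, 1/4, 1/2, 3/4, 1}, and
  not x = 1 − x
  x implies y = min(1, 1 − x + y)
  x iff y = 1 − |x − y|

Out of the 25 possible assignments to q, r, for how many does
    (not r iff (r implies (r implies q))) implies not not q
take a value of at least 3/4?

value 1: 12 assignments (counts)
value 3/4: 4 assignments (counts)
value 1/2: 4 assignments
value 1/4: 3 assignments
value 0: 2 assignments
So 16 of the 25 assignments meet the threshold.

16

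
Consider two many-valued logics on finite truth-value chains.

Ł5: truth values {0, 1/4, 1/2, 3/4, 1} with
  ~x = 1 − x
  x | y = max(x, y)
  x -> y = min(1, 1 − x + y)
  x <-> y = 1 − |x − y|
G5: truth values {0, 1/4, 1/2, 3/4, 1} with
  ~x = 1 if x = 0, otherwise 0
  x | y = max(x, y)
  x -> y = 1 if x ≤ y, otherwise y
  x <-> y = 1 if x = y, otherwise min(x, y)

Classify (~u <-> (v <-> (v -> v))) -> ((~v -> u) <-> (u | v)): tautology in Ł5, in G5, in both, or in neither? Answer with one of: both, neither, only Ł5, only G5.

only G5

In Ł5: at u = 1/4, v = 3/4 the value is 3/4 — not a tautology.
In G5: every assignment gives 1 — tautology.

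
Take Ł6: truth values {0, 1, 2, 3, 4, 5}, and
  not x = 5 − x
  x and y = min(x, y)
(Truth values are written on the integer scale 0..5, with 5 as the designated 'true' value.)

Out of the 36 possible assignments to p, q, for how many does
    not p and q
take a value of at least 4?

4

value 5: 1 assignment (counts)
value 4: 3 assignments (counts)
value 3: 5 assignments
value 2: 7 assignments
value 1: 9 assignments
value 0: 11 assignments
So 4 of the 36 assignments meet the threshold.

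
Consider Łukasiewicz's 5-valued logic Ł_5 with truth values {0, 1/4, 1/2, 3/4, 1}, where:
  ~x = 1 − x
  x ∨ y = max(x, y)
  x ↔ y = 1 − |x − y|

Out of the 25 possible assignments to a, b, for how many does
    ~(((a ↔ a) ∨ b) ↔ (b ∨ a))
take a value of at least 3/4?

4

value 1: 1 assignment (counts)
value 3/4: 3 assignments (counts)
value 1/2: 5 assignments
value 1/4: 7 assignments
value 0: 9 assignments
So 4 of the 25 assignments meet the threshold.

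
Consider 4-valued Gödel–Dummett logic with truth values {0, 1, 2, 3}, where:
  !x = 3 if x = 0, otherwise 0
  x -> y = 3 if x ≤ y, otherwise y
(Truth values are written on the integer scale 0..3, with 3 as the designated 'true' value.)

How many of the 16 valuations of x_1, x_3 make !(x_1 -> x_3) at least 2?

3

x_1 = 0, x_3 = 0 ↦ 0  <
x_1 = 0, x_3 = 1 ↦ 0  <
x_1 = 0, x_3 = 2 ↦ 0  <
x_1 = 0, x_3 = 3 ↦ 0  <
x_1 = 1, x_3 = 0 ↦ 3  ≥
x_1 = 1, x_3 = 1 ↦ 0  <
x_1 = 1, x_3 = 2 ↦ 0  <
x_1 = 1, x_3 = 3 ↦ 0  <
x_1 = 2, x_3 = 0 ↦ 3  ≥
x_1 = 2, x_3 = 1 ↦ 0  <
x_1 = 2, x_3 = 2 ↦ 0  <
x_1 = 2, x_3 = 3 ↦ 0  <
x_1 = 3, x_3 = 0 ↦ 3  ≥
x_1 = 3, x_3 = 1 ↦ 0  <
x_1 = 3, x_3 = 2 ↦ 0  <
x_1 = 3, x_3 = 3 ↦ 0  <
So 3 of the 16 assignments meet the threshold.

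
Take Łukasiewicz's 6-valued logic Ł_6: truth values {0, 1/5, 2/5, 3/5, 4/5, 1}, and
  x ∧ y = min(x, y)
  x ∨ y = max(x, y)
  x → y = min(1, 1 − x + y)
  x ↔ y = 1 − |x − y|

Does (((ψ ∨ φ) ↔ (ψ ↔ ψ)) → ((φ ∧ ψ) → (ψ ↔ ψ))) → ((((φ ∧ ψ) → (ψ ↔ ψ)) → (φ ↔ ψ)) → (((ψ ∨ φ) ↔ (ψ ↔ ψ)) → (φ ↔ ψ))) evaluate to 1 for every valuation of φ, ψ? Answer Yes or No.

At φ = 1, ψ = 3/5, for instance:
ψ ∨ φ = 3/5 ∨ 1 = 1
ψ ↔ ψ = 3/5 ↔ 3/5 = 1
(ψ ∨ φ) ↔ (ψ ↔ ψ) = 1 ↔ 1 = 1
φ ∧ ψ = 1 ∧ 3/5 = 3/5
ψ ↔ ψ = 3/5 ↔ 3/5 = 1
(φ ∧ ψ) → (ψ ↔ ψ) = 3/5 → 1 = 1
((ψ ∨ φ) ↔ (ψ ↔ ψ)) → ((φ ∧ ψ) → (ψ ↔ ψ)) = 1 → 1 = 1
φ ↔ ψ = 1 ↔ 3/5 = 3/5
((φ ∧ ψ) → (ψ ↔ ψ)) → (φ ↔ ψ) = 1 → 3/5 = 3/5
((ψ ∨ φ) ↔ (ψ ↔ ψ)) → (φ ↔ ψ) = 1 → 3/5 = 3/5
(((φ ∧ ψ) → (ψ ↔ ψ)) → (φ ↔ ψ)) → (((ψ ∨ φ) ↔ (ψ ↔ ψ)) → (φ ↔ ψ)) = 3/5 → 3/5 = 1
(((ψ ∨ φ) ↔ (ψ ↔ ψ)) → ((φ ∧ ψ) → (ψ ↔ ψ))) → ((((φ ∧ ψ) → (ψ ↔ ψ)) → (φ ↔ ψ)) → (((ψ ∨ φ) ↔ (ψ ↔ ψ)) → (φ ↔ ψ))) = 1 → 1 = 1
and checking the remaining 35 assignments likewise gives ≥ 1 in every case.

Yes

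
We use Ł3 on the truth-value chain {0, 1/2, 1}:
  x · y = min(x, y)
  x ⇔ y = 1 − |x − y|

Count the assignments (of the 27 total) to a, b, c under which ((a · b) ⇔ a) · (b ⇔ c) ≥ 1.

value 1: 6 assignments (counts)
value 1/2: 13 assignments
value 0: 8 assignments
So 6 of the 27 assignments meet the threshold.

6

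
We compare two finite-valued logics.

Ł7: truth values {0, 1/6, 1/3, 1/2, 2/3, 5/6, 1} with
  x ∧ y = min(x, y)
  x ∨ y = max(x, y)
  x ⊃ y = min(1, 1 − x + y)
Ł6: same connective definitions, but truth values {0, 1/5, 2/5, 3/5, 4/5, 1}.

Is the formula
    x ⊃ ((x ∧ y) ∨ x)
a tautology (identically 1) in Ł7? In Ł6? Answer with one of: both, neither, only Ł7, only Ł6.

both

In Ł7: every assignment gives 1 — tautology.
In Ł6: every assignment gives 1 — tautology.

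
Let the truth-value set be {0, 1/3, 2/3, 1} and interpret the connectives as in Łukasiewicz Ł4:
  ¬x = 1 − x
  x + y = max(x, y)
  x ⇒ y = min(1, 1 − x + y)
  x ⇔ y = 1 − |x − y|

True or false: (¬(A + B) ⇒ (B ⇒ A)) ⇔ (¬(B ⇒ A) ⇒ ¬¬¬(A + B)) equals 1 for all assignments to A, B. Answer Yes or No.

Counterexample: take A = 0, B = 2/3.
A + B = 0 + 2/3 = 2/3
¬(A + B) = ¬2/3 = 1/3
B ⇒ A = 2/3 ⇒ 0 = 1/3
¬(A + B) ⇒ (B ⇒ A) = 1/3 ⇒ 1/3 = 1
B ⇒ A = 2/3 ⇒ 0 = 1/3
¬(B ⇒ A) = ¬1/3 = 2/3
A + B = 0 + 2/3 = 2/3
¬(A + B) = ¬2/3 = 1/3
¬¬(A + B) = ¬1/3 = 2/3
¬¬¬(A + B) = ¬2/3 = 1/3
¬(B ⇒ A) ⇒ ¬¬¬(A + B) = 2/3 ⇒ 1/3 = 2/3
(¬(A + B) ⇒ (B ⇒ A)) ⇔ (¬(B ⇒ A) ⇒ ¬¬¬(A + B)) = 1 ⇔ 2/3 = 2/3
This gives 2/3 ≠ 1.

No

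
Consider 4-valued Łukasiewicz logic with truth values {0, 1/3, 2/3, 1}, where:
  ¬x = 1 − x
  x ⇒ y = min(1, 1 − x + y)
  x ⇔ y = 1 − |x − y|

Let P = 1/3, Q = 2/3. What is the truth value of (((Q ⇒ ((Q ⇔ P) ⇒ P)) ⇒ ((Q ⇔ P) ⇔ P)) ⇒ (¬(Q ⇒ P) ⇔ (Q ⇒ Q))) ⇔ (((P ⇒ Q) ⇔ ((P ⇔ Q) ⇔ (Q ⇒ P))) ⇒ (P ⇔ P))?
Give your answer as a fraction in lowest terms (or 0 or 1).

2/3

Q ⇔ P = 2/3 ⇔ 1/3 = 2/3
(Q ⇔ P) ⇒ P = 2/3 ⇒ 1/3 = 2/3
Q ⇒ ((Q ⇔ P) ⇒ P) = 2/3 ⇒ 2/3 = 1
Q ⇔ P = 2/3 ⇔ 1/3 = 2/3
(Q ⇔ P) ⇔ P = 2/3 ⇔ 1/3 = 2/3
(Q ⇒ ((Q ⇔ P) ⇒ P)) ⇒ ((Q ⇔ P) ⇔ P) = 1 ⇒ 2/3 = 2/3
Q ⇒ P = 2/3 ⇒ 1/3 = 2/3
¬(Q ⇒ P) = ¬2/3 = 1/3
Q ⇒ Q = 2/3 ⇒ 2/3 = 1
¬(Q ⇒ P) ⇔ (Q ⇒ Q) = 1/3 ⇔ 1 = 1/3
((Q ⇒ ((Q ⇔ P) ⇒ P)) ⇒ ((Q ⇔ P) ⇔ P)) ⇒ (¬(Q ⇒ P) ⇔ (Q ⇒ Q)) = 2/3 ⇒ 1/3 = 2/3
P ⇒ Q = 1/3 ⇒ 2/3 = 1
P ⇔ Q = 1/3 ⇔ 2/3 = 2/3
Q ⇒ P = 2/3 ⇒ 1/3 = 2/3
(P ⇔ Q) ⇔ (Q ⇒ P) = 2/3 ⇔ 2/3 = 1
(P ⇒ Q) ⇔ ((P ⇔ Q) ⇔ (Q ⇒ P)) = 1 ⇔ 1 = 1
P ⇔ P = 1/3 ⇔ 1/3 = 1
((P ⇒ Q) ⇔ ((P ⇔ Q) ⇔ (Q ⇒ P))) ⇒ (P ⇔ P) = 1 ⇒ 1 = 1
(((Q ⇒ ((Q ⇔ P) ⇒ P)) ⇒ ((Q ⇔ P) ⇔ P)) ⇒ (¬(Q ⇒ P) ⇔ (Q ⇒ Q))) ⇔ (((P ⇒ Q) ⇔ ((P ⇔ Q) ⇔ (Q ⇒ P))) ⇒ (P ⇔ P)) = 2/3 ⇔ 1 = 2/3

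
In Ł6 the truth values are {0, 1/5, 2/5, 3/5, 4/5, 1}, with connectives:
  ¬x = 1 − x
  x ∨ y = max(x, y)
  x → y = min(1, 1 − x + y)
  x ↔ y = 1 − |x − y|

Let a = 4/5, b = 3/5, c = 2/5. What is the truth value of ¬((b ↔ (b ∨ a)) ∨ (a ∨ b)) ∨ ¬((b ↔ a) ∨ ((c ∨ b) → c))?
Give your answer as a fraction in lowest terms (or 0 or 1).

1/5

b ∨ a = 3/5 ∨ 4/5 = 4/5
b ↔ (b ∨ a) = 3/5 ↔ 4/5 = 4/5
a ∨ b = 4/5 ∨ 3/5 = 4/5
(b ↔ (b ∨ a)) ∨ (a ∨ b) = 4/5 ∨ 4/5 = 4/5
¬((b ↔ (b ∨ a)) ∨ (a ∨ b)) = ¬4/5 = 1/5
b ↔ a = 3/5 ↔ 4/5 = 4/5
c ∨ b = 2/5 ∨ 3/5 = 3/5
(c ∨ b) → c = 3/5 → 2/5 = 4/5
(b ↔ a) ∨ ((c ∨ b) → c) = 4/5 ∨ 4/5 = 4/5
¬((b ↔ a) ∨ ((c ∨ b) → c)) = ¬4/5 = 1/5
¬((b ↔ (b ∨ a)) ∨ (a ∨ b)) ∨ ¬((b ↔ a) ∨ ((c ∨ b) → c)) = 1/5 ∨ 1/5 = 1/5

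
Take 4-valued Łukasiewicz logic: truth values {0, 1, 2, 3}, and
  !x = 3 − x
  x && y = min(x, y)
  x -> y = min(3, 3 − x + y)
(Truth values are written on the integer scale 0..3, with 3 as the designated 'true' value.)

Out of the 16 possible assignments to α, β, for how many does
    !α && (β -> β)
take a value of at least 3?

α = 0, β = 0 ↦ 3  ≥
α = 0, β = 1 ↦ 3  ≥
α = 0, β = 2 ↦ 3  ≥
α = 0, β = 3 ↦ 3  ≥
α = 1, β = 0 ↦ 2  <
α = 1, β = 1 ↦ 2  <
α = 1, β = 2 ↦ 2  <
α = 1, β = 3 ↦ 2  <
α = 2, β = 0 ↦ 1  <
α = 2, β = 1 ↦ 1  <
α = 2, β = 2 ↦ 1  <
α = 2, β = 3 ↦ 1  <
α = 3, β = 0 ↦ 0  <
α = 3, β = 1 ↦ 0  <
α = 3, β = 2 ↦ 0  <
α = 3, β = 3 ↦ 0  <
So 4 of the 16 assignments meet the threshold.

4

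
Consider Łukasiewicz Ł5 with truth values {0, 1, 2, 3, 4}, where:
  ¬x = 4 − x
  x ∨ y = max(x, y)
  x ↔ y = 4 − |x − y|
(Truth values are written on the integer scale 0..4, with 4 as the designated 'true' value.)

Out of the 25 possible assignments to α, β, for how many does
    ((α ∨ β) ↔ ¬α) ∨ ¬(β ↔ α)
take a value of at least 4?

value 4: 6 assignments (counts)
value 3: 6 assignments
value 2: 8 assignments
value 1: 3 assignments
value 0: 2 assignments
So 6 of the 25 assignments meet the threshold.

6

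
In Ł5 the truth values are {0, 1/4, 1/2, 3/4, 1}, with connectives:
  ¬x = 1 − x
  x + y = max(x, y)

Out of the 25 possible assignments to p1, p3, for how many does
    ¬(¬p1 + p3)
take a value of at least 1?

value 1: 1 assignment (counts)
value 3/4: 3 assignments
value 1/2: 5 assignments
value 1/4: 7 assignments
value 0: 9 assignments
So 1 of the 25 assignments meets the threshold.

1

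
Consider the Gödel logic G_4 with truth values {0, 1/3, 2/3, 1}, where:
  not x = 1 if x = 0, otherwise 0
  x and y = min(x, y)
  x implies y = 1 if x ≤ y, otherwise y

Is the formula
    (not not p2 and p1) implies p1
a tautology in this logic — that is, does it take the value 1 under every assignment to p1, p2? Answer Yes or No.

p1 = 0, p2 = 0 ↦ 1
p1 = 0, p2 = 1/3 ↦ 1
p1 = 0, p2 = 2/3 ↦ 1
p1 = 0, p2 = 1 ↦ 1
p1 = 1/3, p2 = 0 ↦ 1
p1 = 1/3, p2 = 1/3 ↦ 1
p1 = 1/3, p2 = 2/3 ↦ 1
p1 = 1/3, p2 = 1 ↦ 1
p1 = 2/3, p2 = 0 ↦ 1
p1 = 2/3, p2 = 1/3 ↦ 1
p1 = 2/3, p2 = 2/3 ↦ 1
p1 = 2/3, p2 = 1 ↦ 1
p1 = 1, p2 = 0 ↦ 1
p1 = 1, p2 = 1/3 ↦ 1
p1 = 1, p2 = 2/3 ↦ 1
p1 = 1, p2 = 1 ↦ 1
Every assignment gives a value ≥ 1.

Yes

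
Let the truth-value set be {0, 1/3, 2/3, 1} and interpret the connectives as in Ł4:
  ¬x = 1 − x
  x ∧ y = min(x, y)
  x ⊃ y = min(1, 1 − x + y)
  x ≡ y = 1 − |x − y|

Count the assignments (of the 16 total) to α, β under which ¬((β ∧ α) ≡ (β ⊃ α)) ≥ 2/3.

8

α = 0, β = 0 ↦ 1  ≥
α = 0, β = 1/3 ↦ 2/3  ≥
α = 0, β = 2/3 ↦ 1/3  <
α = 0, β = 1 ↦ 0  <
α = 1/3, β = 0 ↦ 1  ≥
α = 1/3, β = 1/3 ↦ 2/3  ≥
α = 1/3, β = 2/3 ↦ 1/3  <
α = 1/3, β = 1 ↦ 0  <
α = 2/3, β = 0 ↦ 1  ≥
α = 2/3, β = 1/3 ↦ 2/3  ≥
α = 2/3, β = 2/3 ↦ 1/3  <
α = 2/3, β = 1 ↦ 0  <
α = 1, β = 0 ↦ 1  ≥
α = 1, β = 1/3 ↦ 2/3  ≥
α = 1, β = 2/3 ↦ 1/3  <
α = 1, β = 1 ↦ 0  <
So 8 of the 16 assignments meet the threshold.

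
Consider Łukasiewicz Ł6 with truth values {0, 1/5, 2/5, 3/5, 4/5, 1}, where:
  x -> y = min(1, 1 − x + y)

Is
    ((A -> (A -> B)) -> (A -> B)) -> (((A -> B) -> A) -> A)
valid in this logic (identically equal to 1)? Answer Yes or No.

At A = 1, B = 1/5, for instance:
A -> B = 1 -> 1/5 = 1/5
A -> (A -> B) = 1 -> 1/5 = 1/5
(A -> (A -> B)) -> (A -> B) = 1/5 -> 1/5 = 1
(A -> B) -> A = 1/5 -> 1 = 1
((A -> B) -> A) -> A = 1 -> 1 = 1
((A -> (A -> B)) -> (A -> B)) -> (((A -> B) -> A) -> A) = 1 -> 1 = 1
and checking the remaining 35 assignments likewise gives ≥ 1 in every case.

Yes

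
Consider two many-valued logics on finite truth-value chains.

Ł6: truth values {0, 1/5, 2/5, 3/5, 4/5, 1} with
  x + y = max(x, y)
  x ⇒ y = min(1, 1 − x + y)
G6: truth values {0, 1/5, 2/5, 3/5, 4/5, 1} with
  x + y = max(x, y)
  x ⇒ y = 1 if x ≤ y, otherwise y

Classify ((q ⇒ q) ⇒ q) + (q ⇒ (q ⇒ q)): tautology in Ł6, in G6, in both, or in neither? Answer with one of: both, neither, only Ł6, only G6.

In Ł6: every assignment gives 1 — tautology.
In G6: every assignment gives 1 — tautology.

both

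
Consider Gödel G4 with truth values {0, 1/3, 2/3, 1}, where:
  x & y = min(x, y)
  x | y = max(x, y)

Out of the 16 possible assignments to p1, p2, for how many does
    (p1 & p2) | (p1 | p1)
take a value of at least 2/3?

p1 = 0, p2 = 0 ↦ 0  <
p1 = 0, p2 = 1/3 ↦ 0  <
p1 = 0, p2 = 2/3 ↦ 0  <
p1 = 0, p2 = 1 ↦ 0  <
p1 = 1/3, p2 = 0 ↦ 1/3  <
p1 = 1/3, p2 = 1/3 ↦ 1/3  <
p1 = 1/3, p2 = 2/3 ↦ 1/3  <
p1 = 1/3, p2 = 1 ↦ 1/3  <
p1 = 2/3, p2 = 0 ↦ 2/3  ≥
p1 = 2/3, p2 = 1/3 ↦ 2/3  ≥
p1 = 2/3, p2 = 2/3 ↦ 2/3  ≥
p1 = 2/3, p2 = 1 ↦ 2/3  ≥
p1 = 1, p2 = 0 ↦ 1  ≥
p1 = 1, p2 = 1/3 ↦ 1  ≥
p1 = 1, p2 = 2/3 ↦ 1  ≥
p1 = 1, p2 = 1 ↦ 1  ≥
So 8 of the 16 assignments meet the threshold.

8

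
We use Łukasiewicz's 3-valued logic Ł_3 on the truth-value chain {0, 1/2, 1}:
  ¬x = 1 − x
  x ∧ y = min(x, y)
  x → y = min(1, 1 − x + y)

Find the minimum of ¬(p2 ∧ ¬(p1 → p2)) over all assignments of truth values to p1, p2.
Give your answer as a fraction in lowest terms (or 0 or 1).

Take p1 = 1, p2 = 1/2:
p1 → p2 = 1 → 1/2 = 1/2
¬(p1 → p2) = ¬1/2 = 1/2
p2 ∧ ¬(p1 → p2) = 1/2 ∧ 1/2 = 1/2
¬(p2 ∧ ¬(p1 → p2)) = ¬1/2 = 1/2
No assignment yields a value below 1/2, so this is the minimum.

1/2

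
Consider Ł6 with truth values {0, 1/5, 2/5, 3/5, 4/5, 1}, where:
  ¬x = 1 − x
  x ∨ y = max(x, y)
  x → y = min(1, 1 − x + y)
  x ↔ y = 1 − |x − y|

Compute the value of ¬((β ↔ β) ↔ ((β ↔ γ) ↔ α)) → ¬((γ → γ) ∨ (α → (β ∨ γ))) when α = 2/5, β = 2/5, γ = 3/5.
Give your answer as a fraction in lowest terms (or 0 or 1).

β ↔ β = 2/5 ↔ 2/5 = 1
β ↔ γ = 2/5 ↔ 3/5 = 4/5
(β ↔ γ) ↔ α = 4/5 ↔ 2/5 = 3/5
(β ↔ β) ↔ ((β ↔ γ) ↔ α) = 1 ↔ 3/5 = 3/5
¬((β ↔ β) ↔ ((β ↔ γ) ↔ α)) = ¬3/5 = 2/5
γ → γ = 3/5 → 3/5 = 1
β ∨ γ = 2/5 ∨ 3/5 = 3/5
α → (β ∨ γ) = 2/5 → 3/5 = 1
(γ → γ) ∨ (α → (β ∨ γ)) = 1 ∨ 1 = 1
¬((γ → γ) ∨ (α → (β ∨ γ))) = ¬1 = 0
¬((β ↔ β) ↔ ((β ↔ γ) ↔ α)) → ¬((γ → γ) ∨ (α → (β ∨ γ))) = 2/5 → 0 = 3/5

3/5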